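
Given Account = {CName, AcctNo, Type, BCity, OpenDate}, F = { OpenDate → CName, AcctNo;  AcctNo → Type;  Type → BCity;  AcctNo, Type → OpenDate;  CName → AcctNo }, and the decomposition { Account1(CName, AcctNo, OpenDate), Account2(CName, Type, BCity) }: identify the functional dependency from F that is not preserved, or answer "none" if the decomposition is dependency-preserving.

OpenDate → CName, AcctNo lies within Account1.
AcctNo → Type: restricted closure across fragments reaches Type.
Type → BCity lies within Account2.
AcctNo, Type → OpenDate: restricted closure across fragments reaches OpenDate.
CName → AcctNo lies within Account1.
Every dependency is enforceable on the fragments, so the decomposition is dependency-preserving.

none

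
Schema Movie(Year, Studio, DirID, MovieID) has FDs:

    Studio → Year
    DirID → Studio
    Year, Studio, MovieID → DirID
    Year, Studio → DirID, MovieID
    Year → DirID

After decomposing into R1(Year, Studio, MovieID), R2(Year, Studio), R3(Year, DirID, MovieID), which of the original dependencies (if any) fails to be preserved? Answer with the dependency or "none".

Studio → Year lies within R1.
DirID → Studio: restricted closure across fragments reaches Studio.
Year, Studio, MovieID → DirID: restricted closure across fragments reaches DirID.
Year, Studio → DirID, MovieID: restricted closure across fragments reaches DirID, MovieID.
Year → DirID lies within R3.
Every dependency is enforceable on the fragments, so the decomposition is dependency-preserving.

none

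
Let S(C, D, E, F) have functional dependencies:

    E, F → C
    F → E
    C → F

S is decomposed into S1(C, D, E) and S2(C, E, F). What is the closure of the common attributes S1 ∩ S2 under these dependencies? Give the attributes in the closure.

C, E, F

S1 ∩ S2 = {C, E}.
C → F applies, adding F
Closure: {C, E, F}.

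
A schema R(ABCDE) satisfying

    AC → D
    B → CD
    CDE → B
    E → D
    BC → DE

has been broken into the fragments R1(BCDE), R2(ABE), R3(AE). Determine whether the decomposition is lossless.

Chase test. Columns are ABCDE; row i has aⱼ where attribute j ∈ Ri, else bᵢⱼ.
Initial tableau (one row per fragment):
  row 1: b11 a2 a3 a4 a5
  row 2: a1 a2 b23 b24 a5
  row 3: a1 b32 b33 b34 a5
Rows 1 and 2 agree on B; apply B→CD and equate their CD entries.
Rows 1 and 3 agree on E; apply E→D and equate their D entries.
Row 2 is now all distinguished symbols — the join is lossless.

Yes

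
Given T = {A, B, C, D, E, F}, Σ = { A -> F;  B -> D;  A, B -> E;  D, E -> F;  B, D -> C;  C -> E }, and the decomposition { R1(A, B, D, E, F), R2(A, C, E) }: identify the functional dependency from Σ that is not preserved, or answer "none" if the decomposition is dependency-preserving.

B, D -> C

Check B, D → C: no single fragment contains all of {B, C, D}, and the restricted closure of {B, D} across the fragments never reaches {C}.
A → F is preserved.
B → D is preserved.
A, B → E is preserved.
D, E → F is preserved.
C → E is preserved.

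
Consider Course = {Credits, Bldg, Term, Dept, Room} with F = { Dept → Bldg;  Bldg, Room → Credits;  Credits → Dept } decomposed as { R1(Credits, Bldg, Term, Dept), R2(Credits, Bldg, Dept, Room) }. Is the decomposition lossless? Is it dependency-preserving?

Lossless test: (Credits, Bldg, Dept)⁺ = {Credits, Bldg, Dept}, which is a superkey of neither fragment — lossy.
Dependency preservation: every FD's attributes lie within a single fragment, so each can be enforced locally — preserved.

lossy but dependency-preserving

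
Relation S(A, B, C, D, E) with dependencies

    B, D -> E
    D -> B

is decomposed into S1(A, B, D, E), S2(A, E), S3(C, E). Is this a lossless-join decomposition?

Chase test. Columns are A, B, C, D, E; row i has aⱼ where attribute j ∈ Si, else bᵢⱼ.
Initial tableau (one row per fragment):
  row 1: a1 a2 b13 a4 a5
  row 2: a1 b22 b23 b24 a5
  row 3: b31 b32 a3 b34 a5
No row becomes fully distinguished — the join is lossy.

No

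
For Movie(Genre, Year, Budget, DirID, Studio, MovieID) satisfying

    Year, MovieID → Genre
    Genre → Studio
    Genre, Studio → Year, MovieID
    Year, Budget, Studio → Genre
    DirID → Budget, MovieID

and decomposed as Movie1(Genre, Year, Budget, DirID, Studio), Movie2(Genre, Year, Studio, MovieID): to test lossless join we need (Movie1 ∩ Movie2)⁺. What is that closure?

Movie1 ∩ Movie2 = {Genre, Year, Studio}.
Genre, Studio → Year, MovieID applies, adding MovieID
Closure: {Genre, Year, Studio, MovieID}.

Genre, Year, Studio, MovieID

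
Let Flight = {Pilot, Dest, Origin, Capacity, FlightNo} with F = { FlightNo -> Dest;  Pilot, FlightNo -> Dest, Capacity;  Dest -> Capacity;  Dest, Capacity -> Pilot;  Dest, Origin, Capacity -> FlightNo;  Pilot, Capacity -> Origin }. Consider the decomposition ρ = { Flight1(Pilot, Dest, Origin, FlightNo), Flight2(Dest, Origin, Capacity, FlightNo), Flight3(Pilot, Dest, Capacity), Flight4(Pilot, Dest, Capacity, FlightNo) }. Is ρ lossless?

Yes

Chase test. Columns are Pilot, Dest, Origin, Capacity, FlightNo; row i has aⱼ where attribute j ∈ Flighti, else bᵢⱼ.
Initial tableau (one row per fragment):
  row 1: a1 a2 a3 b14 a5
  row 2: b21 a2 a3 a4 a5
  row 3: a1 a2 b33 a4 b35
  row 4: a1 a2 b43 a4 a5
Rows 1 and 4 agree on Pilot, FlightNo; apply Pilot, FlightNo→Dest, Capacity and equate their Dest, Capacity entries.
Rows 1 and 2 agree on Dest, Capacity; apply Dest, Capacity→Pilot and equate their Pilot entries.
Rows 1 and 3 agree on Pilot, Capacity; apply Pilot, Capacity→Origin and equate their Origin entries.
Rows 1 and 4 agree on Pilot, Capacity; apply Pilot, Capacity→Origin and equate their Origin entries.
Rows 1 and 3 agree on Dest, Origin, Capacity; apply Dest, Origin, Capacity→FlightNo and equate their FlightNo entries.
Row 1 is now all distinguished symbols — the join is lossless.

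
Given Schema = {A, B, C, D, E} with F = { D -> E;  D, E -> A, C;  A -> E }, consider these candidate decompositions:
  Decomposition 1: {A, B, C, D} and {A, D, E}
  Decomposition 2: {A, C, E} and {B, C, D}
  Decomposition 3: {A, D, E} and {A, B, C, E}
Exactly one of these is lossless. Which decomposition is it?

Decomposition 1

Decomposition 1: common = {A, D}, closure = {A, C, D, E} → lossless.
Decomposition 2: common = {C}, closure = {C} → lossy.
Decomposition 3: common = {A, E}, closure = {A, E} → lossy.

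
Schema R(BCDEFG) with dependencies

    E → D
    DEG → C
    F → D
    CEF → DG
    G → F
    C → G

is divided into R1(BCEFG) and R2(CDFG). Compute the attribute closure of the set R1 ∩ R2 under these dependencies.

CDFG

R1 ∩ R2 = {CFG}.
F → D applies, adding D
Closure: {CDFG}.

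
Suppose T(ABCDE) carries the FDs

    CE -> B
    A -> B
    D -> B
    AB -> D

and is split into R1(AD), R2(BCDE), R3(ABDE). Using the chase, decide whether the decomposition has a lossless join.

No

Chase test. Columns are ABCDE; row i has aⱼ where attribute j ∈ Ri, else bᵢⱼ.
Initial tableau (one row per fragment):
  row 1: a1 b12 b13 a4 b15
  row 2: b21 a2 a3 a4 a5
  row 3: a1 a2 b33 a4 a5
Rows 1 and 3 agree on A; apply A→B and equate their B entries.
No row becomes fully distinguished — the join is lossy.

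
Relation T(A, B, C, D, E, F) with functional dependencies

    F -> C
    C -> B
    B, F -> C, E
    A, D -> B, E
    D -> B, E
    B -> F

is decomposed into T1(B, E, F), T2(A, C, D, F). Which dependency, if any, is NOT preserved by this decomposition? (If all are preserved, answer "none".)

none

F → C lies within T2.
C → B: restricted closure across fragments reaches B.
B, F → C, E: restricted closure across fragments reaches C, E.
A, D → B, E: restricted closure across fragments reaches B, E.
D → B, E: restricted closure across fragments reaches B, E.
B → F lies within T1.
Every dependency is enforceable on the fragments, so the decomposition is dependency-preserving.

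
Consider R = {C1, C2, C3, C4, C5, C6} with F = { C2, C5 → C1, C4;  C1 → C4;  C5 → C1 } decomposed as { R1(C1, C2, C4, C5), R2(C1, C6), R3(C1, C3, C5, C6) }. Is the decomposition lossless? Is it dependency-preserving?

lossy but dependency-preserving

Lossless test (chase): Rows 1 and 2 agree on C1; apply C1→C4 and equate their C4 entries. Rows 1 and 3 agree on C1; apply C1→C4 and equate their C4 entries. No row becomes fully distinguished — the join is lossy.
Dependency preservation: every FD's attributes lie within a single fragment, so each can be enforced locally — preserved.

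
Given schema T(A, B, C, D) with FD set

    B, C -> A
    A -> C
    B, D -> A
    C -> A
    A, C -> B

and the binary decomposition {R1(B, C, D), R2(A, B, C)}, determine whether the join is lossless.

Common attributes: R1 ∩ R2 = {B, C}.
Closure of {B, C}: B, C → A applies, adding A. So (B, C)⁺ = {A, B, C}.
This closure contains every attribute of R2, so R1 ∩ R2 → R2. The join is lossless.

Yes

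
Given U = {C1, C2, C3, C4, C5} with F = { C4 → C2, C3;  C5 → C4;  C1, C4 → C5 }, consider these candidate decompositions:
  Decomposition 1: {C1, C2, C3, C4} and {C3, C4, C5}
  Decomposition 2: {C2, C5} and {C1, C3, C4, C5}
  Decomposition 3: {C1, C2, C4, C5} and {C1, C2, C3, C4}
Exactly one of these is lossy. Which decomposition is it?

Decomposition 1: common = {C3, C4}, closure = {C2, C3, C4} → lossy.
Decomposition 2: common = {C5}, closure = {C2, C3, C4, C5} → lossless.
Decomposition 3: common = {C1, C2, C4}, closure = {C1, C2, C3, C4, C5} → lossless.

Decomposition 1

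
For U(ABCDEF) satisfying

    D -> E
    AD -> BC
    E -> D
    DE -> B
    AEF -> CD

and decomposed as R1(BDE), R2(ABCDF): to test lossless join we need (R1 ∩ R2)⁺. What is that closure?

R1 ∩ R2 = {BD}.
D → E applies, adding E
Closure: {BDE}.

BDE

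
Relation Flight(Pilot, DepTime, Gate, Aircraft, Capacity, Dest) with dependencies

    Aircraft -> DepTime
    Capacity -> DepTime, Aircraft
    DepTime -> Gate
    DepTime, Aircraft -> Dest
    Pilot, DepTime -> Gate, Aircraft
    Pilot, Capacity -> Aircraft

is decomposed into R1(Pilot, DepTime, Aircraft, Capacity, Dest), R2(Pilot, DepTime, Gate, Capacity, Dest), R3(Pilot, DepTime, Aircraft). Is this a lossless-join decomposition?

Yes

Chase test. Columns are Pilot, DepTime, Gate, Aircraft, Capacity, Dest; row i has aⱼ where attribute j ∈ Ri, else bᵢⱼ.
Initial tableau (one row per fragment):
  row 1: a1 a2 b13 a4 a5 a6
  row 2: a1 a2 a3 b24 a5 a6
  row 3: a1 a2 b33 a4 b35 b36
Rows 1 and 2 agree on Capacity; apply Capacity→DepTime, Aircraft and equate their DepTime, Aircraft entries.
Rows 1 and 2 agree on DepTime; apply DepTime→Gate and equate their Gate entries.
Rows 1 and 3 agree on DepTime; apply DepTime→Gate and equate their Gate entries.
Rows 1 and 3 agree on DepTime, Aircraft; apply DepTime, Aircraft→Dest and equate their Dest entries.
Row 1 is now all distinguished symbols — the join is lossless.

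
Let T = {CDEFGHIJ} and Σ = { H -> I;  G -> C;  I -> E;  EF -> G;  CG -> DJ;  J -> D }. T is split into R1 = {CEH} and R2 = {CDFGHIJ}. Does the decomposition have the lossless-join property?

Common attributes: R1 ∩ R2 = {CH}.
Closure of {CH}: H → I applies, adding I; I → E applies, adding E. So (CH)⁺ = {CEHI}.
This closure contains every attribute of R1, so R1 ∩ R2 → R1. The join is lossless.

Yes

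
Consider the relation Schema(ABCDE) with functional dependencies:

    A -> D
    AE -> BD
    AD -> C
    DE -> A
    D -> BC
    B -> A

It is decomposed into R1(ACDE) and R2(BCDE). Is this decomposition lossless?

Common attributes: R1 ∩ R2 = {CDE}.
Closure of {CDE}: DE → A applies, adding A; D → BC applies, adding B. So (CDE)⁺ = {ABCDE}.
This closure contains every attribute of R1, so R1 ∩ R2 → R1. The join is lossless.

Yes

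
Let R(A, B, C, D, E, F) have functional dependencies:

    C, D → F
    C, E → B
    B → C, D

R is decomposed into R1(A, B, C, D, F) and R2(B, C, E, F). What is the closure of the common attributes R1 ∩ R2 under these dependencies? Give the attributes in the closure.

B, C, D, F

R1 ∩ R2 = {B, C, F}.
B → C, D applies, adding D
Closure: {B, C, D, F}.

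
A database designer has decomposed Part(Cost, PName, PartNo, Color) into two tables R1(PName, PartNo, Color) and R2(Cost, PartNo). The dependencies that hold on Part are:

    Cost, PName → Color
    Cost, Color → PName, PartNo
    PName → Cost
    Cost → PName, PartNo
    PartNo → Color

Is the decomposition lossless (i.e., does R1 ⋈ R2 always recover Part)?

No

Common attributes: R1 ∩ R2 = {PartNo}.
Closure of {PartNo}: PartNo → Color applies, adding Color. So (PartNo)⁺ = {PartNo, Color}.
The closure contains neither all of R1 = {PName, PartNo, Color} nor all of R2 = {Cost, PartNo}, so the common attributes are not a superkey of either fragment. The join is lossy.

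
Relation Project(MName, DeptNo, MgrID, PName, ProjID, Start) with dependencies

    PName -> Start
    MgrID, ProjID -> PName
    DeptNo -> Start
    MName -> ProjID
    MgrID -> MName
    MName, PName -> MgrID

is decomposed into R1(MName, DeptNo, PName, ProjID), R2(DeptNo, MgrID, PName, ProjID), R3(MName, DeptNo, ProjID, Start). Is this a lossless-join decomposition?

No

Chase test. Columns are MName, DeptNo, MgrID, PName, ProjID, Start; row i has aⱼ where attribute j ∈ Ri, else bᵢⱼ.
Initial tableau (one row per fragment):
  row 1: a1 a2 b13 a4 a5 b16
  row 2: b21 a2 a3 a4 a5 b26
  row 3: a1 a2 b33 b34 a5 a6
Rows 1 and 2 agree on PName; apply PName→Start and equate their Start entries.
Rows 1 and 3 agree on DeptNo; apply DeptNo→Start and equate their Start entries.
No row becomes fully distinguished — the join is lossy.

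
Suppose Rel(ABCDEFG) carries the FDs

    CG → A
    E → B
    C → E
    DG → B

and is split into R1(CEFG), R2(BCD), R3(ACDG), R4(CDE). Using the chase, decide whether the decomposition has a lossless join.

No

Chase test. Columns are ABCDEFG; row i has aⱼ where attribute j ∈ Ri, else bᵢⱼ.
Initial tableau (one row per fragment):
  row 1: b11 b12 a3 b14 a5 a6 a7
  row 2: b21 a2 a3 a4 b25 b26 b27
  row 3: a1 b32 a3 a4 b35 b36 a7
  row 4: b41 b42 a3 a4 a5 b46 b47
Rows 1 and 3 agree on CG; apply CG→A and equate their A entries.
Rows 1 and 4 agree on E; apply E→B and equate their B entries.
Rows 1 and 2 agree on C; apply C→E and equate their E entries.
Rows 1 and 3 agree on C; apply C→E and equate their E entries.
Rows 1 and 2 agree on E; apply E→B and equate their B entries.
Rows 1 and 3 agree on E; apply E→B and equate their B entries.
No row becomes fully distinguished — the join is lossy.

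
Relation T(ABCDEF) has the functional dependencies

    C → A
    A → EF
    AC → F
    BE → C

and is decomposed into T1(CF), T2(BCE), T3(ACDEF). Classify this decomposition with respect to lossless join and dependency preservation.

Lossless test (chase): Rows 1 and 2 agree on C; apply C→A and equate their A entries. Rows 1 and 3 agree on C; apply C→A and equate their A entries. Rows 1 and 2 agree on A; apply A→EF and equate their EF entries. No row becomes fully distinguished — the join is lossy.
Dependency preservation: every FD's attributes lie within a single fragment, so each can be enforced locally — preserved.

lossy but dependency-preserving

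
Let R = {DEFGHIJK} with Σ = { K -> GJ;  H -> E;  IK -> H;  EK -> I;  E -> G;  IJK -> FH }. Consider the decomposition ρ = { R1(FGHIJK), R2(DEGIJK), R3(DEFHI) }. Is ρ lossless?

Yes

Chase test. Columns are DEFGHIJK; row i has aⱼ where attribute j ∈ Ri, else bᵢⱼ.
Initial tableau (one row per fragment):
  row 1: b11 b12 a3 a4 a5 a6 a7 a8
  row 2: a1 a2 b23 a4 b25 a6 a7 a8
  row 3: a1 a2 a3 b34 a5 a6 b37 b38
Rows 1 and 3 agree on H; apply H→E and equate their E entries.
Rows 1 and 2 agree on IK; apply IK→H and equate their H entries.
Rows 1 and 3 agree on E; apply E→G and equate their G entries.
Rows 1 and 2 agree on IJK; apply IJK→FH and equate their FH entries.
Row 2 is now all distinguished symbols — the join is lossless.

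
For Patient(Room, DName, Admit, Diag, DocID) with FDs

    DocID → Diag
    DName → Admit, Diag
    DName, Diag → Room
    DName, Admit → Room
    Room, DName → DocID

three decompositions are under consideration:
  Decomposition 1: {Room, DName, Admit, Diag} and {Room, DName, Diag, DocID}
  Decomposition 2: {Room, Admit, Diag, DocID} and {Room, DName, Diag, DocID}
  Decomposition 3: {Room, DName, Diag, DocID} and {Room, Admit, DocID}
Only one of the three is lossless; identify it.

Decomposition 1: common = {Room, DName, Diag}, closure = {Room, DName, Admit, Diag, DocID} → lossless.
Decomposition 2: common = {Room, Diag, DocID}, closure = {Room, Diag, DocID} → lossy.
Decomposition 3: common = {Room, DocID}, closure = {Room, Diag, DocID} → lossy.

Decomposition 1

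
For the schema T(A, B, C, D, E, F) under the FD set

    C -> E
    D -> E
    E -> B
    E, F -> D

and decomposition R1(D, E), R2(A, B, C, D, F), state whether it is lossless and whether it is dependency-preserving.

lossless but not dependency-preserving

Lossless test: (D)⁺ = {B, D, E}, which contains all of one fragment — lossless.
Dependency preservation: the restricted closure of {C} across the fragments never reaches {E}, so C → E cannot be enforced without a join — not preserved.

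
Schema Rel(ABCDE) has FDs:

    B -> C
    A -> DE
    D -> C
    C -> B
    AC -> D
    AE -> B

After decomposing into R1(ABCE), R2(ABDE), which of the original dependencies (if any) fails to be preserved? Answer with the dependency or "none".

none

B → C lies within R1.
A → DE lies within R2.
D → C: restricted closure across fragments reaches C.
C → B lies within R1.
AC → D: restricted closure across fragments reaches D.
AE → B lies within R1.
Every dependency is enforceable on the fragments, so the decomposition is dependency-preserving.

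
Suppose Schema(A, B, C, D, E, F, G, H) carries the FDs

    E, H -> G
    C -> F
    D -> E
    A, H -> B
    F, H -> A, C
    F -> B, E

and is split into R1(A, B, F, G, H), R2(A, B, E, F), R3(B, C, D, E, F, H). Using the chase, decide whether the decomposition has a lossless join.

Yes

Chase test. Columns are A, B, C, D, E, F, G, H; row i has aⱼ where attribute j ∈ Ri, else bᵢⱼ.
Initial tableau (one row per fragment):
  row 1: a1 a2 b13 b14 b15 a6 a7 a8
  row 2: a1 a2 b23 b24 a5 a6 b27 b28
  row 3: b31 a2 a3 a4 a5 a6 b37 a8
Rows 1 and 3 agree on F, H; apply F, H→A, C and equate their A, C entries.
Rows 1 and 2 agree on F; apply F→B, E and equate their B, E entries.
Rows 1 and 3 agree on E, H; apply E, H→G and equate their G entries.
Row 3 is now all distinguished symbols — the join is lossless.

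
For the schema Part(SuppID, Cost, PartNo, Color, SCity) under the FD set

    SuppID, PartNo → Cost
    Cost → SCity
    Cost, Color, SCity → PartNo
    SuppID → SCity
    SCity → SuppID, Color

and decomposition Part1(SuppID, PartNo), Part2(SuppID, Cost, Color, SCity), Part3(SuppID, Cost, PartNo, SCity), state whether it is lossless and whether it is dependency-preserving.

lossless and dependency-preserving

Lossless test (chase): Rows 1 and 3 agree on SuppID, PartNo; apply SuppID, PartNo→Cost and equate their Cost entries. Rows 1 and 2 agree on Cost; apply Cost→SCity and equate their SCity entries. Rows 1 and 2 agree on SCity; apply SCity→SuppID, Color and equate their SuppID, Color entries. Rows 1 and 3 agree on SCity; apply SCity→SuppID, Color and equate their SuppID, Color entries. Rows 1 and 2 agree on Cost, Color, SCity; apply Cost, Color, SCity→PartNo and equate their PartNo entries. Row 1 is now all distinguished symbols — the join is lossless.
Dependency preservation: Cost, Color, SCity → PartNo is not contained in any single fragment, but the restricted closure of its left-hand side across the fragments still reaches the right-hand side; the remaining FDs each lie inside some fragment. All dependencies are preserved.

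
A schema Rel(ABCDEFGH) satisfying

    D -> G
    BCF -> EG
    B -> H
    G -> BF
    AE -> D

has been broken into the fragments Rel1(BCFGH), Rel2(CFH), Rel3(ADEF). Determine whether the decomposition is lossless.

Chase test. Columns are ABCDEFGH; row i has aⱼ where attribute j ∈ Reli, else bᵢⱼ.
Initial tableau (one row per fragment):
  row 1: b11 a2 a3 b14 b15 a6 a7 a8
  row 2: b21 b22 a3 b24 b25 a6 b27 a8
  row 3: a1 b32 b33 a4 a5 a6 b37 b38
No row becomes fully distinguished — the join is lossy.

No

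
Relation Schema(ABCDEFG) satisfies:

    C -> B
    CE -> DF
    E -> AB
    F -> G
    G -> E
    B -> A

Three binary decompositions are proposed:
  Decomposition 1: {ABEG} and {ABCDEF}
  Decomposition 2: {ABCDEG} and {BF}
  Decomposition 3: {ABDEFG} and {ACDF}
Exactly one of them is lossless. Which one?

Decomposition 1: common = {ABE}, closure = {ABE} → lossy.
Decomposition 2: common = {B}, closure = {AB} → lossy.
Decomposition 3: common = {ADF}, closure = {ABDEFG} → lossless.

Decomposition 3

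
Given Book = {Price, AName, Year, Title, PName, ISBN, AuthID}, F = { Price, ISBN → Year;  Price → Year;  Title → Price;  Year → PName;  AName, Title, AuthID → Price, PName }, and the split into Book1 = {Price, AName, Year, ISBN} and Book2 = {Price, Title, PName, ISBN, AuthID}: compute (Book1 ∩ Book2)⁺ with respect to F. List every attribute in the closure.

Price, Year, PName, ISBN

Book1 ∩ Book2 = {Price, ISBN}.
Price, ISBN → Year applies, adding Year
Year → PName applies, adding PName
Closure: {Price, Year, PName, ISBN}.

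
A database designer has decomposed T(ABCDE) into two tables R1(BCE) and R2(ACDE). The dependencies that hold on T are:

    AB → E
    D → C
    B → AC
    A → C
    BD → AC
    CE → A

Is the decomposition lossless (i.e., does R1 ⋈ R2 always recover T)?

Common attributes: R1 ∩ R2 = {CE}.
Closure of {CE}: CE → A applies, adding A. So (CE)⁺ = {ACE}.
The closure contains neither all of R1 = {BCE} nor all of R2 = {ACDE}, so the common attributes are not a superkey of either fragment. The join is lossy.

No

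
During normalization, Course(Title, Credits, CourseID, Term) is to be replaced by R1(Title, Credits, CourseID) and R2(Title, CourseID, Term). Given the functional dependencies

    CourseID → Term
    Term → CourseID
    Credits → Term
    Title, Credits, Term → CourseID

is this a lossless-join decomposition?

Yes

Common attributes: R1 ∩ R2 = {Title, CourseID}.
Closure of {Title, CourseID}: CourseID → Term applies, adding Term. So (Title, CourseID)⁺ = {Title, CourseID, Term}.
This closure contains every attribute of R2, so R1 ∩ R2 → R2. The join is lossless.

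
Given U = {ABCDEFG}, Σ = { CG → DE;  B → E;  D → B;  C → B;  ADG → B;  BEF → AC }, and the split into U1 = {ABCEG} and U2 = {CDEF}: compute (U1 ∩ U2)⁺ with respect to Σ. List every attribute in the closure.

BCE

U1 ∩ U2 = {CE}.
C → B applies, adding B
Closure: {BCE}.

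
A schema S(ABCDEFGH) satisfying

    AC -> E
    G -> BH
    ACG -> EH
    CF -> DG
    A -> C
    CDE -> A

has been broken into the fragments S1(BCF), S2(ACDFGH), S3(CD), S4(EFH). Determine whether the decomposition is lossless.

Chase test. Columns are ABCDEFGH; row i has aⱼ where attribute j ∈ Si, else bᵢⱼ.
Initial tableau (one row per fragment):
  row 1: b11 a2 a3 b14 b15 a6 b17 b18
  row 2: a1 b22 a3 a4 b25 a6 a7 a8
  row 3: b31 b32 a3 a4 b35 b36 b37 b38
  row 4: b41 b42 b43 b44 a5 a6 b47 a8
Rows 1 and 2 agree on CF; apply CF→DG and equate their DG entries.
Rows 1 and 2 agree on G; apply G→BH and equate their BH entries.
No row becomes fully distinguished — the join is lossy.

No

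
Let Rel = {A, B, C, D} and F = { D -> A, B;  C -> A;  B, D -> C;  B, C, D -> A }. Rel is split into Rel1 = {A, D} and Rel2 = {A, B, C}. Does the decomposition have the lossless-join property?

Common attributes: Rel1 ∩ Rel2 = {A}.
No dependency enlarges {A}, so (A)⁺ = {A}.
The closure contains neither all of Rel1 = {A, D} nor all of Rel2 = {A, B, C}, so the common attributes are not a superkey of either fragment. The join is lossy.

No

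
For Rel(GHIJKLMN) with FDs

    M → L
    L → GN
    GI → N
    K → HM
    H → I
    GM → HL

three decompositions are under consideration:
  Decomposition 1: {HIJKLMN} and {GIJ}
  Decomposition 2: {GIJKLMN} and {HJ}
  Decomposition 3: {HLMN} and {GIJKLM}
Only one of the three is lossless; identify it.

Decomposition 1: common = {IJ}, closure = {IJ} → lossy.
Decomposition 2: common = {J}, closure = {J} → lossy.
Decomposition 3: common = {LM}, closure = {GHILMN} → lossless.

Decomposition 3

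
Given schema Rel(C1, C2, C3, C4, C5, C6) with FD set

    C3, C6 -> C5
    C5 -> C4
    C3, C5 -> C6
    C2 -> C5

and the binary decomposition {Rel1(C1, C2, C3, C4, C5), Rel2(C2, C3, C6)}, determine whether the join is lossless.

Yes

Common attributes: Rel1 ∩ Rel2 = {C2, C3}.
Closure of {C2, C3}: C2 → C5 applies, adding C5; C5 → C4 applies, adding C4; C3, C5 → C6 applies, adding C6. So (C2, C3)⁺ = {C2, C3, C4, C5, C6}.
This closure contains every attribute of Rel2, so Rel1 ∩ Rel2 → Rel2. The join is lossless.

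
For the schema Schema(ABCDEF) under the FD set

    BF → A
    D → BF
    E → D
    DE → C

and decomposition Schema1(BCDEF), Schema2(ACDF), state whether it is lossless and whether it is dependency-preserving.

Lossless test: (CDF)⁺ = {ABCDF}, which contains all of one fragment — lossless.
Dependency preservation: the restricted closure of {BF} across the fragments never reaches {A}, so BF → A cannot be enforced without a join — not preserved.

lossless but not dependency-preserving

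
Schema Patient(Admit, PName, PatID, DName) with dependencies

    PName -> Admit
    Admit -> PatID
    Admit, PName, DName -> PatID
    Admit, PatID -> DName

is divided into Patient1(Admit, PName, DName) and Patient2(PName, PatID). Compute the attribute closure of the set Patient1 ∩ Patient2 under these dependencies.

Admit, PName, PatID, DName

Patient1 ∩ Patient2 = {PName}.
PName → Admit applies, adding Admit
Admit → PatID applies, adding PatID
Admit, PatID → DName applies, adding DName
Closure: {Admit, PName, PatID, DName}.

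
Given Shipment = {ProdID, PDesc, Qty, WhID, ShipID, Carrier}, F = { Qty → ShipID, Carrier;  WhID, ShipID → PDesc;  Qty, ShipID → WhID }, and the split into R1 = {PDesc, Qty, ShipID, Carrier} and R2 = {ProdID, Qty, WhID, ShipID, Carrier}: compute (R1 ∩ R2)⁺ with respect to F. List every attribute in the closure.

R1 ∩ R2 = {Qty, ShipID, Carrier}.
Qty, ShipID → WhID applies, adding WhID
WhID, ShipID → PDesc applies, adding PDesc
Closure: {PDesc, Qty, WhID, ShipID, Carrier}.

PDesc, Qty, WhID, ShipID, Carrier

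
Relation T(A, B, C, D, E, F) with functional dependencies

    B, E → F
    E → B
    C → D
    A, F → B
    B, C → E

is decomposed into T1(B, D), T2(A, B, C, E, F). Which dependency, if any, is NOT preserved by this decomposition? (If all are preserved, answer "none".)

Check C → D: no single fragment contains all of {C, D}, and the restricted closure of {C} across the fragments never reaches {D}.
B, E → F is preserved.
E → B is preserved.
A, F → B is preserved.
B, C → E is preserved.

C → D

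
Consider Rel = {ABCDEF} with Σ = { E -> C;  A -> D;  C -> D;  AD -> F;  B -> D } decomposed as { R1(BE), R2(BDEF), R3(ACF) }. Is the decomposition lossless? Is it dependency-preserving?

Lossless test (chase): Rows 1 and 2 agree on E; apply E→C and equate their C entries. Rows 1 and 2 agree on C; apply C→D and equate their D entries. No row becomes fully distinguished — the join is lossy.
Dependency preservation: the restricted closure of {E} across the fragments never reaches {C}, so E → C cannot be enforced without a join — not preserved.

lossy and not dependency-preserving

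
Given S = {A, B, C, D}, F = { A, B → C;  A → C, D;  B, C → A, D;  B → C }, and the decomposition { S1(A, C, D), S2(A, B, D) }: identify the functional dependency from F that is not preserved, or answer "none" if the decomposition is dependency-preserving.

A, B → C: restricted closure across fragments reaches C.
A → C, D lies within S1.
B, C → A, D: restricted closure across fragments reaches A, D.
B → C: restricted closure across fragments reaches C.
Every dependency is enforceable on the fragments, so the decomposition is dependency-preserving.

none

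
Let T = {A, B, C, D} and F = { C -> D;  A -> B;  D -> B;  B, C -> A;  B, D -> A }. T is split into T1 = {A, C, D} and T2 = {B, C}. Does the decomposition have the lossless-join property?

Yes

Common attributes: T1 ∩ T2 = {C}.
Closure of {C}: C → D applies, adding D; D → B applies, adding B; B, C → A applies, adding A. So (C)⁺ = {A, B, C, D}.
This closure contains every attribute of T1, so T1 ∩ T2 → T1. The join is lossless.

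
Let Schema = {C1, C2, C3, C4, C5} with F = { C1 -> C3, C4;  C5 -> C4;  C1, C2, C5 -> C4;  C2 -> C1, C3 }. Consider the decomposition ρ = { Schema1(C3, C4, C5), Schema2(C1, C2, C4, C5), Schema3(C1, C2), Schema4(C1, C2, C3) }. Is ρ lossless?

Chase test. Columns are C1, C2, C3, C4, C5; row i has aⱼ where attribute j ∈ Schemai, else bᵢⱼ.
Initial tableau (one row per fragment):
  row 1: b11 b12 a3 a4 a5
  row 2: a1 a2 b23 a4 a5
  row 3: a1 a2 b33 b34 b35
  row 4: a1 a2 a3 b44 b45
Rows 2 and 3 agree on C1; apply C1→C3, C4 and equate their C3, C4 entries.
Rows 2 and 4 agree on C1; apply C1→C3, C4 and equate their C3, C4 entries.
Row 2 is now all distinguished symbols — the join is lossless.

Yes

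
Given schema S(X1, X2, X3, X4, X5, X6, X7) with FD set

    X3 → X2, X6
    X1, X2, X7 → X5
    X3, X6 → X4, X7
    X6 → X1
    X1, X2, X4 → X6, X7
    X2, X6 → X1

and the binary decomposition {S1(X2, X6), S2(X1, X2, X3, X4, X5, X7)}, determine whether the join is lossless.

Common attributes: S1 ∩ S2 = {X2}.
No dependency enlarges {X2}, so (X2)⁺ = {X2}.
The closure contains neither all of S1 = {X2, X6} nor all of S2 = {X1, X2, X3, X4, X5, X7}, so the common attributes are not a superkey of either fragment. The join is lossy.

No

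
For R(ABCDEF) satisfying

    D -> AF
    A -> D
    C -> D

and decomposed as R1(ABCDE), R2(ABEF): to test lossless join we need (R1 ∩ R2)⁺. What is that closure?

ABDEF

R1 ∩ R2 = {ABE}.
A → D applies, adding D
D → AF applies, adding F
Closure: {ABDEF}.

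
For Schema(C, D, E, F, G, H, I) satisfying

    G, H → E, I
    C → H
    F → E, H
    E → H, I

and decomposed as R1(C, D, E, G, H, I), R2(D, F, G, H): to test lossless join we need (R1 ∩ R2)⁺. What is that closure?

D, E, G, H, I

R1 ∩ R2 = {D, G, H}.
G, H → E, I applies, adding E, I
Closure: {D, E, G, H, I}.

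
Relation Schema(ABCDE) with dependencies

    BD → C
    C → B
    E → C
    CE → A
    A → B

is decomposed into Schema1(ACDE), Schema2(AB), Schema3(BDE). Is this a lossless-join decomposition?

Chase test. Columns are ABCDE; row i has aⱼ where attribute j ∈ Schemai, else bᵢⱼ.
Initial tableau (one row per fragment):
  row 1: a1 b12 a3 a4 a5
  row 2: a1 a2 b23 b24 b25
  row 3: b31 a2 b33 a4 a5
Rows 1 and 3 agree on E; apply E→C and equate their C entries.
Rows 1 and 3 agree on CE; apply CE→A and equate their A entries.
Rows 1 and 2 agree on A; apply A→B and equate their B entries.
Row 1 is now all distinguished symbols — the join is lossless.

Yes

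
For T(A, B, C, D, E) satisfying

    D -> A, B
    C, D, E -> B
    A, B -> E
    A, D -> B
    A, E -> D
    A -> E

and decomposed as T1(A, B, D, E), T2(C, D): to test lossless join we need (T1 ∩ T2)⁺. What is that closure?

A, B, D, E

T1 ∩ T2 = {D}.
D → A, B applies, adding A, B
A, B → E applies, adding E
Closure: {A, B, D, E}.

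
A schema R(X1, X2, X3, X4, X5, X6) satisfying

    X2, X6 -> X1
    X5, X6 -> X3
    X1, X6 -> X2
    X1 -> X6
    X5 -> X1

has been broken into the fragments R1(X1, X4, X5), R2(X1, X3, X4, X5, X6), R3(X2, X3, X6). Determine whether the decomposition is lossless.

Chase test. Columns are X1, X2, X3, X4, X5, X6; row i has aⱼ where attribute j ∈ Ri, else bᵢⱼ.
Initial tableau (one row per fragment):
  row 1: a1 b12 b13 a4 a5 b16
  row 2: a1 b22 a3 a4 a5 a6
  row 3: b31 a2 a3 b34 b35 a6
Rows 1 and 2 agree on X1; apply X1→X6 and equate their X6 entries.
Rows 1 and 2 agree on X5, X6; apply X5, X6→X3 and equate their X3 entries.
Rows 1 and 2 agree on X1, X6; apply X1, X6→X2 and equate their X2 entries.
No row becomes fully distinguished — the join is lossy.

No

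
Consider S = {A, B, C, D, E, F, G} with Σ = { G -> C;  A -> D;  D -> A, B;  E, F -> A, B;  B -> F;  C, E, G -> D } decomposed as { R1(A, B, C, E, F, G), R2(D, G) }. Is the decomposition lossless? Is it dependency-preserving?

lossy and not dependency-preserving

Lossless test: (G)⁺ = {C, G}, which is a superkey of neither fragment — lossy.
Dependency preservation: the restricted closure of {A} across the fragments never reaches {D}, so A → D cannot be enforced without a join — not preserved.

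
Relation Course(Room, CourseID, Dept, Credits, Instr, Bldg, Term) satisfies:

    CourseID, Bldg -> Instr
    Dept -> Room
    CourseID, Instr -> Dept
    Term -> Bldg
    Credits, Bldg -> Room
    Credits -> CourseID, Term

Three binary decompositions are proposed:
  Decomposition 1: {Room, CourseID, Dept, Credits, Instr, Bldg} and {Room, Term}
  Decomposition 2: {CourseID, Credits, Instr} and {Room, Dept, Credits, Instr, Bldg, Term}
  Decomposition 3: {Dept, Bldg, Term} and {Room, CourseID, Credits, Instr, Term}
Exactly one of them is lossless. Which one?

Decomposition 1: common = {Room}, closure = {Room} → lossy.
Decomposition 2: common = {Credits, Instr}, closure = {Room, CourseID, Dept, Credits, Instr, Bldg, Term} → lossless.
Decomposition 3: common = {Term}, closure = {Bldg, Term} → lossy.

Decomposition 2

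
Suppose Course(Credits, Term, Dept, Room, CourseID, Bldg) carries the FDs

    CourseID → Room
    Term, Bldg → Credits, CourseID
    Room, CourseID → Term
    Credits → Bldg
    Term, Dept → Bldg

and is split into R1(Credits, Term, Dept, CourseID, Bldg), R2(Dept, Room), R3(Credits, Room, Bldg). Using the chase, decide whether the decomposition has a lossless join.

Chase test. Columns are Credits, Term, Dept, Room, CourseID, Bldg; row i has aⱼ where attribute j ∈ Ri, else bᵢⱼ.
Initial tableau (one row per fragment):
  row 1: a1 a2 a3 b14 a5 a6
  row 2: b21 b22 a3 a4 b25 b26
  row 3: a1 b32 b33 a4 b35 a6
No row becomes fully distinguished — the join is lossy.

No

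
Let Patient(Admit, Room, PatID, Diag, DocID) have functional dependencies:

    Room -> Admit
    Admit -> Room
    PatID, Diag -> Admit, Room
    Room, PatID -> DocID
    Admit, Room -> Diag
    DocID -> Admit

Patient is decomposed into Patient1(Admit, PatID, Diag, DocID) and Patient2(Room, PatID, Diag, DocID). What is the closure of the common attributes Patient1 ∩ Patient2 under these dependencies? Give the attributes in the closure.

Admit, Room, PatID, Diag, DocID

Patient1 ∩ Patient2 = {PatID, Diag, DocID}.
PatID, Diag → Admit, Room applies, adding Admit, Room
Closure: {Admit, Room, PatID, Diag, DocID}.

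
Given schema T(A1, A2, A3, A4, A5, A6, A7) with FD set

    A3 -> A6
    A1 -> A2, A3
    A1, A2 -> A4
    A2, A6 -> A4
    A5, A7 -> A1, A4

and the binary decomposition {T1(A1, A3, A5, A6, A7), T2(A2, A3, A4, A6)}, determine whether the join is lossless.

No

Common attributes: T1 ∩ T2 = {A3, A6}.
No dependency enlarges {A3, A6}, so (A3, A6)⁺ = {A3, A6}.
The closure contains neither all of T1 = {A1, A3, A5, A6, A7} nor all of T2 = {A2, A3, A4, A6}, so the common attributes are not a superkey of either fragment. The join is lossy.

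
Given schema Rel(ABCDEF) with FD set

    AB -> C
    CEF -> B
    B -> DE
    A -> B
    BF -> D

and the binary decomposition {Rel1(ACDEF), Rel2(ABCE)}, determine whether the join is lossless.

Common attributes: Rel1 ∩ Rel2 = {ACE}.
Closure of {ACE}: A → B applies, adding B; B → DE applies, adding D. So (ACE)⁺ = {ABCDE}.
This closure contains every attribute of Rel2, so Rel1 ∩ Rel2 → Rel2. The join is lossless.

Yes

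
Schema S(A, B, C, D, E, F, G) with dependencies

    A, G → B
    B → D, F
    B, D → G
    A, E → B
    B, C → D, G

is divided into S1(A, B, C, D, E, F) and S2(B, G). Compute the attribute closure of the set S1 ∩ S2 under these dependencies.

B, D, F, G

S1 ∩ S2 = {B}.
B → D, F applies, adding D, F
B, D → G applies, adding G
Closure: {B, D, F, G}.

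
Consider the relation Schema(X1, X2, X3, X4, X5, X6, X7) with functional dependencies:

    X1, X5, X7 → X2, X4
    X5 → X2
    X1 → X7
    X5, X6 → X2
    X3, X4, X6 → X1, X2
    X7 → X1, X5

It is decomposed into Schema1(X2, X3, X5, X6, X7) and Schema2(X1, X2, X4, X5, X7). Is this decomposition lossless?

Yes

Common attributes: Schema1 ∩ Schema2 = {X2, X5, X7}.
Closure of {X2, X5, X7}: X7 → X1, X5 applies, adding X1; X1, X5, X7 → X2, X4 applies, adding X4. So (X2, X5, X7)⁺ = {X1, X2, X4, X5, X7}.
This closure contains every attribute of Schema2, so Schema1 ∩ Schema2 → Schema2. The join is lossless.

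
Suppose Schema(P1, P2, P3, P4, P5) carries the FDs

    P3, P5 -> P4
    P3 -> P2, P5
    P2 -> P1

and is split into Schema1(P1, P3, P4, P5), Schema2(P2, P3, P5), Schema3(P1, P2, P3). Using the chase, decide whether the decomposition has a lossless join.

Yes

Chase test. Columns are P1, P2, P3, P4, P5; row i has aⱼ where attribute j ∈ Schemai, else bᵢⱼ.
Initial tableau (one row per fragment):
  row 1: a1 b12 a3 a4 a5
  row 2: b21 a2 a3 b24 a5
  row 3: a1 a2 a3 b34 b35
Rows 1 and 2 agree on P3, P5; apply P3, P5→P4 and equate their P4 entries.
Rows 1 and 2 agree on P3; apply P3→P2, P5 and equate their P2, P5 entries.
Rows 1 and 3 agree on P3; apply P3→P2, P5 and equate their P2, P5 entries.
Rows 1 and 2 agree on P2; apply P2→P1 and equate their P1 entries.
Rows 1 and 3 agree on P3, P5; apply P3, P5→P4 and equate their P4 entries.
Row 1 is now all distinguished symbols — the join is lossless.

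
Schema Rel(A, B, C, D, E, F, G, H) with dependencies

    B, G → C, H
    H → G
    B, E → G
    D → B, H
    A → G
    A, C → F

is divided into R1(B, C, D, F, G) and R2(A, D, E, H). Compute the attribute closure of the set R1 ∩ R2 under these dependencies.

R1 ∩ R2 = {D}.
D → B, H applies, adding B, H
H → G applies, adding G
B, G → C, H applies, adding C
Closure: {B, C, D, G, H}.

B, C, D, G, H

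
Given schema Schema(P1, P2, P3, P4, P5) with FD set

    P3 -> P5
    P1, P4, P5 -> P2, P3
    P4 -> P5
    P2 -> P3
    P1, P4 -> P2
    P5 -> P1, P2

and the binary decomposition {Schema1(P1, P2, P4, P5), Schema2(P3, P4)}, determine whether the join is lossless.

Yes

Common attributes: Schema1 ∩ Schema2 = {P4}.
Closure of {P4}: P4 → P5 applies, adding P5; P5 → P1, P2 applies, adding P1, P2; P1, P4, P5 → P2, P3 applies, adding P3. So (P4)⁺ = {P1, P2, P3, P4, P5}.
This closure contains every attribute of Schema1, so Schema1 ∩ Schema2 → Schema1. The join is lossless.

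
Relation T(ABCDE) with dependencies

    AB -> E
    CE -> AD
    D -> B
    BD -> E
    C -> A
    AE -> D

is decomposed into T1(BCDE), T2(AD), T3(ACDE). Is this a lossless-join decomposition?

Chase test. Columns are ABCDE; row i has aⱼ where attribute j ∈ Ti, else bᵢⱼ.
Initial tableau (one row per fragment):
  row 1: b11 a2 a3 a4 a5
  row 2: a1 b22 b23 a4 b25
  row 3: a1 b32 a3 a4 a5
Rows 1 and 3 agree on CE; apply CE→AD and equate their AD entries.
Rows 1 and 2 agree on D; apply D→B and equate their B entries.
Rows 1 and 3 agree on D; apply D→B and equate their B entries.
Rows 1 and 2 agree on BD; apply BD→E and equate their E entries.
Row 1 is now all distinguished symbols — the join is lossless.

Yes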